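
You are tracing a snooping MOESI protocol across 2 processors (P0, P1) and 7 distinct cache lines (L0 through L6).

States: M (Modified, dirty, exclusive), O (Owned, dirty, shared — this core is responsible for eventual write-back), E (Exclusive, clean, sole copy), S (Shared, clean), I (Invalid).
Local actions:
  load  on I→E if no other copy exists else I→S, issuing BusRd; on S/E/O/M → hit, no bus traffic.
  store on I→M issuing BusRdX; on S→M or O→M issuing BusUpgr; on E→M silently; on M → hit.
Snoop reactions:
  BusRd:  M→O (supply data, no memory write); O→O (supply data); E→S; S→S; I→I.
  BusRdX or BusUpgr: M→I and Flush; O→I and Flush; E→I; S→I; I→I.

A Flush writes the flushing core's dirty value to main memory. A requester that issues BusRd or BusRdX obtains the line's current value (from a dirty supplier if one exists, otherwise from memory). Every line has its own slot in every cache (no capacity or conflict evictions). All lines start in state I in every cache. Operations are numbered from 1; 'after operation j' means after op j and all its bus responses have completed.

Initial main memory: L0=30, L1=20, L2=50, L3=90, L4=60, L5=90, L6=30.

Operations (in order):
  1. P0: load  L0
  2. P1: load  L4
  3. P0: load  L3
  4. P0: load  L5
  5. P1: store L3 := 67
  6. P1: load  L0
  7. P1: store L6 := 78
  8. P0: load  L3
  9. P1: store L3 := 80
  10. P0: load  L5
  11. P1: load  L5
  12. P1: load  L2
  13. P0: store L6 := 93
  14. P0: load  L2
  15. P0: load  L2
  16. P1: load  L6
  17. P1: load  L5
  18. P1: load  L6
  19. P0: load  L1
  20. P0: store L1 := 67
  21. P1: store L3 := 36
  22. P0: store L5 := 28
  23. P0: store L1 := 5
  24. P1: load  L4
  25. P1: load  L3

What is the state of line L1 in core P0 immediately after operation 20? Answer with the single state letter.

1. P0: load  L0  bus=[BusRd]  L0: P0=E P1=I  mem[L0]=30
2. P1: load  L4  bus=[BusRd]  L4: P0=I P1=E  mem[L4]=60
3. P0: load  L3  bus=[BusRd]  L3: P0=E P1=I  mem[L3]=90
4. P0: load  L5  bus=[BusRd]  L5: P0=E P1=I  mem[L5]=90
5. P1: store L3 := 67  bus=[BusRdX]  L3: P0=I P1=M  mem[L3]=90
6. P1: load  L0  bus=[BusRd]  L0: P0=S P1=S  mem[L0]=30
7. P1: store L6 := 78  bus=[BusRdX]  L6: P0=I P1=M  mem[L6]=30
8. P0: load  L3  bus=[BusRd]  L3: P0=S P1=O  mem[L3]=90
9. P1: store L3 := 80  bus=[BusUpgr]  L3: P0=I P1=M  mem[L3]=90
10. P0: load  L5  bus=[-]  L5: P0=E P1=I  mem[L5]=90
11. P1: load  L5  bus=[BusRd]  L5: P0=S P1=S  mem[L5]=90
12. P1: load  L2  bus=[BusRd]  L2: P0=I P1=E  mem[L2]=50
13. P0: store L6 := 93  bus=[BusRdX,Flush]  L6: P0=M P1=I  mem[L6]=78
14. P0: load  L2  bus=[BusRd]  L2: P0=S P1=S  mem[L2]=50
15. P0: load  L2  bus=[-]  L2: P0=S P1=S  mem[L2]=50
16. P1: load  L6  bus=[BusRd]  L6: P0=O P1=S  mem[L6]=78
17. P1: load  L5  bus=[-]  L5: P0=S P1=S  mem[L5]=90
18. P1: load  L6  bus=[-]  L6: P0=O P1=S  mem[L6]=78
19. P0: load  L1  bus=[BusRd]  L1: P0=E P1=I  mem[L1]=20
20. P0: store L1 := 67  bus=[-]  L1: P0=M P1=I  mem[L1]=20
21. P1: store L3 := 36  bus=[-]  L3: P0=I P1=M  mem[L3]=90
22. P0: store L5 := 28  bus=[BusUpgr]  L5: P0=M P1=I  mem[L5]=90
23. P0: store L1 := 5  bus=[-]  L1: P0=M P1=I  mem[L1]=20
24. P1: load  L4  bus=[-]  L4: P0=I P1=E  mem[L4]=60
25. P1: load  L3  bus=[-]  L3: P0=I P1=M  mem[L3]=90

state = M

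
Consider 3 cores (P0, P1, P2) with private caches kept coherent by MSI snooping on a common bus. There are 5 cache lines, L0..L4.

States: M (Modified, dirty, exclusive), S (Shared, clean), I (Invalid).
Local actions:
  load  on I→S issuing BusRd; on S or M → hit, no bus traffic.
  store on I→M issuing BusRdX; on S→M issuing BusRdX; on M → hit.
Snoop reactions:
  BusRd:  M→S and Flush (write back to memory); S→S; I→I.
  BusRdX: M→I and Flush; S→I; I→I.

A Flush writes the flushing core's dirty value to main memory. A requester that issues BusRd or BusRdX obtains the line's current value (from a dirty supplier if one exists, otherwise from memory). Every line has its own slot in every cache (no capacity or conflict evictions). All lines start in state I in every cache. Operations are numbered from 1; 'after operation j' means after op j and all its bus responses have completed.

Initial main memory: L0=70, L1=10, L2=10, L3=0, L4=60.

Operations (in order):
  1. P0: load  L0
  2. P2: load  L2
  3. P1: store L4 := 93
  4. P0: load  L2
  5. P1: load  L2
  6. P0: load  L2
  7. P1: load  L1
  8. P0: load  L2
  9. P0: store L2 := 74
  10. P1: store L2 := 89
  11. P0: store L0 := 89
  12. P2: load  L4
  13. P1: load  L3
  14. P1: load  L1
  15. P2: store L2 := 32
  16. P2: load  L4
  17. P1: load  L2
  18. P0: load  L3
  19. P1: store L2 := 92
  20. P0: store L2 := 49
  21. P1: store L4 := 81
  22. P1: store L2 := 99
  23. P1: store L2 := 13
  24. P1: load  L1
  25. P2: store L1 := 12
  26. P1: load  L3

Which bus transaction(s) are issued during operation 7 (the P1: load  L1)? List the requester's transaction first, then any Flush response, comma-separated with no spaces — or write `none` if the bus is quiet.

bus = BusRd

[1] P0: load  L0 | P0:S(70), P1:I, P2:I | bus: BusRd
[2] P2: load  L2 | P0:I, P1:I, P2:S(10) | bus: BusRd
[3] P1: store L4 := 93 | P0:I, P1:M(93), P2:I | bus: BusRdX
[4] P0: load  L2 | P0:S(10), P1:I, P2:S(10) | bus: BusRd
[5] P1: load  L2 | P0:S(10), P1:S(10), P2:S(10) | bus: BusRd
[6] P0: load  L2 | P0:S(10), P1:S(10), P2:S(10) | bus: none
[7] P1: load  L1 | P0:I, P1:S(10), P2:I | bus: BusRd
[8] P0: load  L2 | P0:S(10), P1:S(10), P2:S(10) | bus: none
[9] P0: store L2 := 74 | P0:M(74), P1:I, P2:I | bus: BusRdX
[10] P1: store L2 := 89 | P0:I, P1:M(89), P2:I | bus: BusRdX,Flush
[11] P0: store L0 := 89 | P0:M(89), P1:I, P2:I | bus: BusRdX
[12] P2: load  L4 | P0:I, P1:S(93), P2:S(93) | bus: BusRd,Flush
[13] P1: load  L3 | P0:I, P1:S(0), P2:I | bus: BusRd
[14] P1: load  L1 | P0:I, P1:S(10), P2:I | bus: none
[15] P2: store L2 := 32 | P0:I, P1:I, P2:M(32) | bus: BusRdX,Flush
[16] P2: load  L4 | P0:I, P1:S(93), P2:S(93) | bus: none
[17] P1: load  L2 | P0:I, P1:S(32), P2:S(32) | bus: BusRd,Flush
[18] P0: load  L3 | P0:S(0), P1:S(0), P2:I | bus: BusRd
[19] P1: store L2 := 92 | P0:I, P1:M(92), P2:I | bus: BusRdX
[20] P0: store L2 := 49 | P0:M(49), P1:I, P2:I | bus: BusRdX,Flush
[21] P1: store L4 := 81 | P0:I, P1:M(81), P2:I | bus: BusRdX
[22] P1: store L2 := 99 | P0:I, P1:M(99), P2:I | bus: BusRdX,Flush
[23] P1: store L2 := 13 | P0:I, P1:M(13), P2:I | bus: none
[24] P1: load  L1 | P0:I, P1:S(10), P2:I | bus: none
[25] P2: store L1 := 12 | P0:I, P1:I, P2:M(12) | bus: BusRdX
[26] P1: load  L3 | P0:S(0), P1:S(0), P2:I | bus: none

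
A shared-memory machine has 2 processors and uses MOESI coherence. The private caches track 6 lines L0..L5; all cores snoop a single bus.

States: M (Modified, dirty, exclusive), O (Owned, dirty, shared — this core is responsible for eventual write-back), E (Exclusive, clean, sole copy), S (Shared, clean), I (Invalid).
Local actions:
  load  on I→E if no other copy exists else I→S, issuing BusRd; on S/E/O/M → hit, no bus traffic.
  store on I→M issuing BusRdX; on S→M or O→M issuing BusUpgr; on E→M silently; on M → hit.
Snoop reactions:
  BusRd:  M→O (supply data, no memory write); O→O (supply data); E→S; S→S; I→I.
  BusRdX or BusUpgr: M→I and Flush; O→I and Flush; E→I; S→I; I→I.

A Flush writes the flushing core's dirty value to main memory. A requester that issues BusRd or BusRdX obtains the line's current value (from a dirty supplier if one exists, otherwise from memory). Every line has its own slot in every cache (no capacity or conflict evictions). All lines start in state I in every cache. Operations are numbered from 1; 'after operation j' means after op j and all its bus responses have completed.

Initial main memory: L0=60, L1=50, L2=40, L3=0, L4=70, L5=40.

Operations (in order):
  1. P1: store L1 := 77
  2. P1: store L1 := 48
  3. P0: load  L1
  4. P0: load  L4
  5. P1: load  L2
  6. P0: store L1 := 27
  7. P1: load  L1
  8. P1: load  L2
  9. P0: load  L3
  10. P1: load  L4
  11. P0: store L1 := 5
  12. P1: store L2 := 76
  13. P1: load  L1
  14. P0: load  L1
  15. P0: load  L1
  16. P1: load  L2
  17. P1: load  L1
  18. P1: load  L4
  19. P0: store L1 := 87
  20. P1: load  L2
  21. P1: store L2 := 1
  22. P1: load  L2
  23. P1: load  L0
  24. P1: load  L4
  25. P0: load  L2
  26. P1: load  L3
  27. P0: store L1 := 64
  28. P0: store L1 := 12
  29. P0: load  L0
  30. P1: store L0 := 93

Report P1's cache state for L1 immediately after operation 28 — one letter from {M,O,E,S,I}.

step 1: P1: store L1 := 77  ⟶  IM  (L1)  txn=BusRdX  M[L1]=50
step 2: P1: store L1 := 48  ⟶  IM  (L1)  txn=∅  M[L1]=50
step 3: P0: load  L1  ⟶  SO  (L1)  txn=BusRd  M[L1]=50
step 4: P0: load  L4  ⟶  EI  (L4)  txn=BusRd  M[L4]=70
step 5: P1: load  L2  ⟶  IE  (L2)  txn=BusRd  M[L2]=40
step 6: P0: store L1 := 27  ⟶  MI  (L1)  txn=BusUpgr+Flush  M[L1]=48
step 7: P1: load  L1  ⟶  OS  (L1)  txn=BusRd  M[L1]=48
step 8: P1: load  L2  ⟶  IE  (L2)  txn=∅  M[L2]=40
step 9: P0: load  L3  ⟶  EI  (L3)  txn=BusRd  M[L3]=0
step 10: P1: load  L4  ⟶  SS  (L4)  txn=BusRd  M[L4]=70
step 11: P0: store L1 := 5  ⟶  MI  (L1)  txn=BusUpgr  M[L1]=48
step 12: P1: store L2 := 76  ⟶  IM  (L2)  txn=∅  M[L2]=40
step 13: P1: load  L1  ⟶  OS  (L1)  txn=BusRd  M[L1]=48
step 14: P0: load  L1  ⟶  OS  (L1)  txn=∅  M[L1]=48
step 15: P0: load  L1  ⟶  OS  (L1)  txn=∅  M[L1]=48
step 16: P1: load  L2  ⟶  IM  (L2)  txn=∅  M[L2]=40
step 17: P1: load  L1  ⟶  OS  (L1)  txn=∅  M[L1]=48
step 18: P1: load  L4  ⟶  SS  (L4)  txn=∅  M[L4]=70
step 19: P0: store L1 := 87  ⟶  MI  (L1)  txn=BusUpgr  M[L1]=48
step 20: P1: load  L2  ⟶  IM  (L2)  txn=∅  M[L2]=40
step 21: P1: store L2 := 1  ⟶  IM  (L2)  txn=∅  M[L2]=40
step 22: P1: load  L2  ⟶  IM  (L2)  txn=∅  M[L2]=40
step 23: P1: load  L0  ⟶  IE  (L0)  txn=BusRd  M[L0]=60
step 24: P1: load  L4  ⟶  SS  (L4)  txn=∅  M[L4]=70
step 25: P0: load  L2  ⟶  SO  (L2)  txn=BusRd  M[L2]=40
step 26: P1: load  L3  ⟶  SS  (L3)  txn=BusRd  M[L3]=0
step 27: P0: store L1 := 64  ⟶  MI  (L1)  txn=∅  M[L1]=48
step 28: P0: store L1 := 12  ⟶  MI  (L1)  txn=∅  M[L1]=48
step 29: P0: load  L0  ⟶  SS  (L0)  txn=BusRd  M[L0]=60
step 30: P1: store L0 := 93  ⟶  IM  (L0)  txn=BusUpgr  M[L0]=60

state = I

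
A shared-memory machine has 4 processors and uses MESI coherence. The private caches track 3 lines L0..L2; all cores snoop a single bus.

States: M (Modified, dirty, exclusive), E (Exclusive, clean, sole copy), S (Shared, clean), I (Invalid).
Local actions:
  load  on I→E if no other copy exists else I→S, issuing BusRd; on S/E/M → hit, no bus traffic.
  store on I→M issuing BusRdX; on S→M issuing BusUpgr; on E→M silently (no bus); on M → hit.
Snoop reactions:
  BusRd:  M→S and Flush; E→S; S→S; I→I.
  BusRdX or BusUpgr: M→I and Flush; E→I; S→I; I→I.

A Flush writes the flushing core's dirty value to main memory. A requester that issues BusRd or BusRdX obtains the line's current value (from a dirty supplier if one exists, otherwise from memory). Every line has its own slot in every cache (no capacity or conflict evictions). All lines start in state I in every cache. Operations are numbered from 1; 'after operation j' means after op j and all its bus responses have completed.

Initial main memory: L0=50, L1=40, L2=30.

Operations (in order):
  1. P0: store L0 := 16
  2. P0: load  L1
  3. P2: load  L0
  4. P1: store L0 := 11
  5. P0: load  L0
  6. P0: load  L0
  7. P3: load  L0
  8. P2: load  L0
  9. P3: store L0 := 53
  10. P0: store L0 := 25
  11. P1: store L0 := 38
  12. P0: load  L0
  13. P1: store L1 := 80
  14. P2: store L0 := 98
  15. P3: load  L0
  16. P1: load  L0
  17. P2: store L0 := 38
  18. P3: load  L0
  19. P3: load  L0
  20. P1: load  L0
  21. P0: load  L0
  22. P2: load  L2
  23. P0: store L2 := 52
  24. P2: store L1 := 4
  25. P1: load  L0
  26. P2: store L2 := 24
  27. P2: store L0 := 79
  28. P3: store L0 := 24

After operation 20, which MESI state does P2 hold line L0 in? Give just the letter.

step 1: P0: store L0 := 16  ⟶  MIII  (L0)  txn=BusRdX  M[L0]=50
step 2: P0: load  L1  ⟶  EIII  (L1)  txn=BusRd  M[L1]=40
step 3: P2: load  L0  ⟶  SISI  (L0)  txn=BusRd+Flush  M[L0]=16
step 4: P1: store L0 := 11  ⟶  IMII  (L0)  txn=BusRdX  M[L0]=16
step 5: P0: load  L0  ⟶  SSII  (L0)  txn=BusRd+Flush  M[L0]=11
step 6: P0: load  L0  ⟶  SSII  (L0)  txn=∅  M[L0]=11
step 7: P3: load  L0  ⟶  SSIS  (L0)  txn=BusRd  M[L0]=11
step 8: P2: load  L0  ⟶  SSSS  (L0)  txn=BusRd  M[L0]=11
step 9: P3: store L0 := 53  ⟶  IIIM  (L0)  txn=BusUpgr  M[L0]=11
step 10: P0: store L0 := 25  ⟶  MIII  (L0)  txn=BusRdX+Flush  M[L0]=53
step 11: P1: store L0 := 38  ⟶  IMII  (L0)  txn=BusRdX+Flush  M[L0]=25
step 12: P0: load  L0  ⟶  SSII  (L0)  txn=BusRd+Flush  M[L0]=38
step 13: P1: store L1 := 80  ⟶  IMII  (L1)  txn=BusRdX  M[L1]=40
step 14: P2: store L0 := 98  ⟶  IIMI  (L0)  txn=BusRdX  M[L0]=38
step 15: P3: load  L0  ⟶  IISS  (L0)  txn=BusRd+Flush  M[L0]=98
step 16: P1: load  L0  ⟶  ISSS  (L0)  txn=BusRd  M[L0]=98
step 17: P2: store L0 := 38  ⟶  IIMI  (L0)  txn=BusUpgr  M[L0]=98
step 18: P3: load  L0  ⟶  IISS  (L0)  txn=BusRd+Flush  M[L0]=38
step 19: P3: load  L0  ⟶  IISS  (L0)  txn=∅  M[L0]=38
step 20: P1: load  L0  ⟶  ISSS  (L0)  txn=BusRd  M[L0]=38
step 21: P0: load  L0  ⟶  SSSS  (L0)  txn=BusRd  M[L0]=38
step 22: P2: load  L2  ⟶  IIEI  (L2)  txn=BusRd  M[L2]=30
step 23: P0: store L2 := 52  ⟶  MIII  (L2)  txn=BusRdX  M[L2]=30
step 24: P2: store L1 := 4  ⟶  IIMI  (L1)  txn=BusRdX+Flush  M[L1]=80
step 25: P1: load  L0  ⟶  SSSS  (L0)  txn=∅  M[L0]=38
step 26: P2: store L2 := 24  ⟶  IIMI  (L2)  txn=BusRdX+Flush  M[L2]=52
step 27: P2: store L0 := 79  ⟶  IIMI  (L0)  txn=BusUpgr  M[L0]=38
step 28: P3: store L0 := 24  ⟶  IIIM  (L0)  txn=BusRdX+Flush  M[L0]=79

state = S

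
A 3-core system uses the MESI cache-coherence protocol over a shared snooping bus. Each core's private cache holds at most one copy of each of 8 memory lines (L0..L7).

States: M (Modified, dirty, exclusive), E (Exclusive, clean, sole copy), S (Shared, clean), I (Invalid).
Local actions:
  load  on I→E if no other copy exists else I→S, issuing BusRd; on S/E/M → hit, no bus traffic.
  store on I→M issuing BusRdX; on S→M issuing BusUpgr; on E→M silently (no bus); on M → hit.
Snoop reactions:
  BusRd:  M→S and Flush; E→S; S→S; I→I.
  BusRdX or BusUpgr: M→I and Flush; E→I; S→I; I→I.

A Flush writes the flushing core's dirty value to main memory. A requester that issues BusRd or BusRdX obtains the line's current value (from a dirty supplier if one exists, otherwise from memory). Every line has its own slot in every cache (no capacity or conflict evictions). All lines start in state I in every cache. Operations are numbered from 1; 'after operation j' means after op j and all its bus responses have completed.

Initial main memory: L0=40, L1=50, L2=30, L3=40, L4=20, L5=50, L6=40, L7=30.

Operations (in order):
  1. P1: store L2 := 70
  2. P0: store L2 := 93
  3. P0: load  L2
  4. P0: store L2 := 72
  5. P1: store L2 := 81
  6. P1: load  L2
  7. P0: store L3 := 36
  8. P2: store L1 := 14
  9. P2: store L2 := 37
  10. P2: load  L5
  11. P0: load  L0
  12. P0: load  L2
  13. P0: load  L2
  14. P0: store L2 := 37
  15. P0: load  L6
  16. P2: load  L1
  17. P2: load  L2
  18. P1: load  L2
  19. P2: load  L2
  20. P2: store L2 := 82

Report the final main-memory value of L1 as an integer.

  op1 P1: store L2 := 70 → I/M/I on L2; bus BusRdX; mem=30
  op2 P0: store L2 := 93 → M/I/I on L2; bus BusRdX Flush; mem=70
  op3 P0: load  L2 → M/I/I on L2; bus (none); mem=70
  op4 P0: store L2 := 72 → M/I/I on L2; bus (none); mem=70
  op5 P1: store L2 := 81 → I/M/I on L2; bus BusRdX Flush; mem=72
  op6 P1: load  L2 → I/M/I on L2; bus (none); mem=72
  op7 P0: store L3 := 36 → M/I/I on L3; bus BusRdX; mem=40
  op8 P2: store L1 := 14 → I/I/M on L1; bus BusRdX; mem=50
  op9 P2: store L2 := 37 → I/I/M on L2; bus BusRdX Flush; mem=81
  op10 P2: load  L5 → I/I/E on L5; bus BusRd; mem=50
  op11 P0: load  L0 → E/I/I on L0; bus BusRd; mem=40
  op12 P0: load  L2 → S/I/S on L2; bus BusRd Flush; mem=37
  op13 P0: load  L2 → S/I/S on L2; bus (none); mem=37
  op14 P0: store L2 := 37 → M/I/I on L2; bus BusUpgr; mem=37
  op15 P0: load  L6 → E/I/I on L6; bus BusRd; mem=40
  op16 P2: load  L1 → I/I/M on L1; bus (none); mem=50
  op17 P2: load  L2 → S/I/S on L2; bus BusRd Flush; mem=37
  op18 P1: load  L2 → S/S/S on L2; bus BusRd; mem=37
  op19 P2: load  L2 → S/S/S on L2; bus (none); mem=37
  op20 P2: store L2 := 82 → I/I/M on L2; bus BusUpgr; mem=37

memory[L1] = 50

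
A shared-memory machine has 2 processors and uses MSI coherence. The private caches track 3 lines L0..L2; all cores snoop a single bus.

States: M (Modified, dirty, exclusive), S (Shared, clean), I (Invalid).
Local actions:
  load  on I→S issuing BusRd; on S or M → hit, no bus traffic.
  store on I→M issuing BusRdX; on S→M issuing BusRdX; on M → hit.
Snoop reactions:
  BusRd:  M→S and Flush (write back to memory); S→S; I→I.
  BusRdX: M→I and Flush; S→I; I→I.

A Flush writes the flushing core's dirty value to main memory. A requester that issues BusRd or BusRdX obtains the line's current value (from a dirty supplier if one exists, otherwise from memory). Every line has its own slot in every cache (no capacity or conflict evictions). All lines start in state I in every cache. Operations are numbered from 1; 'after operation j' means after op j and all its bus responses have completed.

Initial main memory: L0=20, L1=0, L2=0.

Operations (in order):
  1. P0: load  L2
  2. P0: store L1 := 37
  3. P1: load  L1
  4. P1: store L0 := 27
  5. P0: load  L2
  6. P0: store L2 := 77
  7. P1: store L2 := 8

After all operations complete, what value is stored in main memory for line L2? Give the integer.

step 1: P0: load  L2  ⟶  SI  (L2)  txn=BusRd  M[L2]=0
step 2: P0: store L1 := 37  ⟶  MI  (L1)  txn=BusRdX  M[L1]=0
step 3: P1: load  L1  ⟶  SS  (L1)  txn=BusRd+Flush  M[L1]=37
step 4: P1: store L0 := 27  ⟶  IM  (L0)  txn=BusRdX  M[L0]=20
step 5: P0: load  L2  ⟶  SI  (L2)  txn=∅  M[L2]=0
step 6: P0: store L2 := 77  ⟶  MI  (L2)  txn=BusRdX  M[L2]=0
step 7: P1: store L2 := 8  ⟶  IM  (L2)  txn=BusRdX+Flush  M[L2]=77

memory[L2] = 77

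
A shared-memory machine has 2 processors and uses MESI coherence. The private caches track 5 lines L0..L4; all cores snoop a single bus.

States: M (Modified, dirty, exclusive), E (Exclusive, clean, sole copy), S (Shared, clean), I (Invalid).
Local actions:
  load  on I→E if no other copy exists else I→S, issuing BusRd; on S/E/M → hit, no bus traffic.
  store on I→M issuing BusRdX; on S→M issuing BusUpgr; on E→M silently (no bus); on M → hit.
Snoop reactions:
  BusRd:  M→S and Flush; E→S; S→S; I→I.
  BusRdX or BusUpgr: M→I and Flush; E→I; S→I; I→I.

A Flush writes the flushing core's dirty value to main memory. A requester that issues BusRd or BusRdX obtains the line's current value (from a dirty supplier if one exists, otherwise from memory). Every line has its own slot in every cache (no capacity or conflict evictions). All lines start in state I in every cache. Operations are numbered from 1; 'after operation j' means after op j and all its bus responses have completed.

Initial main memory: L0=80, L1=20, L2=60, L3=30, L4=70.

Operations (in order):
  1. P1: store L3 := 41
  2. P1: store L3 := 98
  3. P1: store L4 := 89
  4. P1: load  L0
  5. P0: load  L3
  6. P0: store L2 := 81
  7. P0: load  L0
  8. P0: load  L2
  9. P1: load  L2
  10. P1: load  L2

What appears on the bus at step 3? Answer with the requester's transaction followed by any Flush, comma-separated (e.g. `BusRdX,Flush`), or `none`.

1. P1: store L3 := 41  bus=[BusRdX]  L3: P0=I P1=M  mem[L3]=30
2. P1: store L3 := 98  bus=[-]  L3: P0=I P1=M  mem[L3]=30
3. P1: store L4 := 89  bus=[BusRdX]  L4: P0=I P1=M  mem[L4]=70
4. P1: load  L0  bus=[BusRd]  L0: P0=I P1=E  mem[L0]=80
5. P0: load  L3  bus=[BusRd,Flush]  L3: P0=S P1=S  mem[L3]=98
6. P0: store L2 := 81  bus=[BusRdX]  L2: P0=M P1=I  mem[L2]=60
7. P0: load  L0  bus=[BusRd]  L0: P0=S P1=S  mem[L0]=80
8. P0: load  L2  bus=[-]  L2: P0=M P1=I  mem[L2]=60
9. P1: load  L2  bus=[BusRd,Flush]  L2: P0=S P1=S  mem[L2]=81
10. P1: load  L2  bus=[-]  L2: P0=S P1=S  mem[L2]=81

bus = BusRdX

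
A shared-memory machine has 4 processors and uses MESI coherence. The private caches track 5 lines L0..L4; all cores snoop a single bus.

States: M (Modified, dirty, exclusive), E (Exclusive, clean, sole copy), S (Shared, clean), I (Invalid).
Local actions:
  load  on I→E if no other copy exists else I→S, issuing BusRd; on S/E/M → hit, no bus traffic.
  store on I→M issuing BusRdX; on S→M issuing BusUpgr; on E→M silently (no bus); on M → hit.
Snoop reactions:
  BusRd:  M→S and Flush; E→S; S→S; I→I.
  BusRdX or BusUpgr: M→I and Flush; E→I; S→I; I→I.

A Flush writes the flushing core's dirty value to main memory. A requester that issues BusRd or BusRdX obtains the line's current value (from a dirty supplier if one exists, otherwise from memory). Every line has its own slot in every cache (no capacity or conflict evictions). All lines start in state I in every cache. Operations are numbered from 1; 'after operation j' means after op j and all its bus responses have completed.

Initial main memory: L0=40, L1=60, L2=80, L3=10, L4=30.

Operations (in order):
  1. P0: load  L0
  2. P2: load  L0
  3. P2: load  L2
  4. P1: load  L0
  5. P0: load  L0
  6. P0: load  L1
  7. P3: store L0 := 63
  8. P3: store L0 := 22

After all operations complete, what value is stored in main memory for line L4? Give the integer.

memory[L4] = 30

  op1 P0: load  L0 → E/I/I/I on L0; bus BusRd; mem=40
  op2 P2: load  L0 → S/I/S/I on L0; bus BusRd; mem=40
  op3 P2: load  L2 → I/I/E/I on L2; bus BusRd; mem=80
  op4 P1: load  L0 → S/S/S/I on L0; bus BusRd; mem=40
  op5 P0: load  L0 → S/S/S/I on L0; bus (none); mem=40
  op6 P0: load  L1 → E/I/I/I on L1; bus BusRd; mem=60
  op7 P3: store L0 := 63 → I/I/I/M on L0; bus BusRdX; mem=40
  op8 P3: store L0 := 22 → I/I/I/M on L0; bus (none); mem=40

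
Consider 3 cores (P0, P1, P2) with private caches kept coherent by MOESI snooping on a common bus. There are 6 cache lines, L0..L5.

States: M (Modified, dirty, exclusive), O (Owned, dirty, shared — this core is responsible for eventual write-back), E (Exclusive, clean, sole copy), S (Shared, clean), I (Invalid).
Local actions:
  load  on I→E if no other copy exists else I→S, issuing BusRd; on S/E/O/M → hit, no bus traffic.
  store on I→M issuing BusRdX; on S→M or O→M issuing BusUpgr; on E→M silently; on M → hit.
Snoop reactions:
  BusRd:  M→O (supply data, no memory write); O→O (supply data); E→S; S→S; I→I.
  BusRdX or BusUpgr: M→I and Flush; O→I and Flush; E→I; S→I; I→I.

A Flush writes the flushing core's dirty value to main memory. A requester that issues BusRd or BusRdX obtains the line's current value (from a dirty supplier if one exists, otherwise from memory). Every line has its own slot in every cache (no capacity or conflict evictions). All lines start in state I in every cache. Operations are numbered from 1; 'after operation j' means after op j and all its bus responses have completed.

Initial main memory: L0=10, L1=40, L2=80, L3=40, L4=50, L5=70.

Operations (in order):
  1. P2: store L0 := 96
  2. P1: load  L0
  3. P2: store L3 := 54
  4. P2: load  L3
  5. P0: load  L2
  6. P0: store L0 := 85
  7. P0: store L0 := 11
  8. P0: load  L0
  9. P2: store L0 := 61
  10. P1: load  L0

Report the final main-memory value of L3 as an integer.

memory[L3] = 40

step 1: P2: store L0 := 96  ⟶  IIM  (L0)  txn=BusRdX  M[L0]=10
step 2: P1: load  L0  ⟶  ISO  (L0)  txn=BusRd  M[L0]=10
step 3: P2: store L3 := 54  ⟶  IIM  (L3)  txn=BusRdX  M[L3]=40
step 4: P2: load  L3  ⟶  IIM  (L3)  txn=∅  M[L3]=40
step 5: P0: load  L2  ⟶  EII  (L2)  txn=BusRd  M[L2]=80
step 6: P0: store L0 := 85  ⟶  MII  (L0)  txn=BusRdX+Flush  M[L0]=96
step 7: P0: store L0 := 11  ⟶  MII  (L0)  txn=∅  M[L0]=96
step 8: P0: load  L0  ⟶  MII  (L0)  txn=∅  M[L0]=96
step 9: P2: store L0 := 61  ⟶  IIM  (L0)  txn=BusRdX+Flush  M[L0]=11
step 10: P1: load  L0  ⟶  ISO  (L0)  txn=BusRd  M[L0]=11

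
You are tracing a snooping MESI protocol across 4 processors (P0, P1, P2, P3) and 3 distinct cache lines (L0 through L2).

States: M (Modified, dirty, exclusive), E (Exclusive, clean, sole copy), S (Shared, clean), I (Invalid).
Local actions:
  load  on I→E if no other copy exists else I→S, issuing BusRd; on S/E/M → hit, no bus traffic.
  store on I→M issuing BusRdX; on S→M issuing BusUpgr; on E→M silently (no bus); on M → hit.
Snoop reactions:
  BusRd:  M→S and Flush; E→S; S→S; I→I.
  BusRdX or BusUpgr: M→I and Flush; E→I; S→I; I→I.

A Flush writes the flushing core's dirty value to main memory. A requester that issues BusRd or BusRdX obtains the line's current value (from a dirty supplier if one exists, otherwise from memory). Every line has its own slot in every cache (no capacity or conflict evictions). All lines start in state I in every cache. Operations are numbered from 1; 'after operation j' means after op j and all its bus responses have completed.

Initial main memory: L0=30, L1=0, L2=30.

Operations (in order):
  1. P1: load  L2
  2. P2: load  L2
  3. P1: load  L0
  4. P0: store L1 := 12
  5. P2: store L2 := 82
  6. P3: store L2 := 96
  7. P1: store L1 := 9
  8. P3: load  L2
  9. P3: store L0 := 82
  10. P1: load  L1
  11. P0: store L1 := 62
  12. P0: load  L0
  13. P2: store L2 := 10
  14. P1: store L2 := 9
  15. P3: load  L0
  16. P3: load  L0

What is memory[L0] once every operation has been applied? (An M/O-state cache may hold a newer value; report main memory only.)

  op1 P1: load  L2 → I/E/I/I on L2; bus BusRd; mem=30
  op2 P2: load  L2 → I/S/S/I on L2; bus BusRd; mem=30
  op3 P1: load  L0 → I/E/I/I on L0; bus BusRd; mem=30
  op4 P0: store L1 := 12 → M/I/I/I on L1; bus BusRdX; mem=0
  op5 P2: store L2 := 82 → I/I/M/I on L2; bus BusUpgr; mem=30
  op6 P3: store L2 := 96 → I/I/I/M on L2; bus BusRdX Flush; mem=82
  op7 P1: store L1 := 9 → I/M/I/I on L1; bus BusRdX Flush; mem=12
  op8 P3: load  L2 → I/I/I/M on L2; bus (none); mem=82
  op9 P3: store L0 := 82 → I/I/I/M on L0; bus BusRdX; mem=30
  op10 P1: load  L1 → I/M/I/I on L1; bus (none); mem=12
  op11 P0: store L1 := 62 → M/I/I/I on L1; bus BusRdX Flush; mem=9
  op12 P0: load  L0 → S/I/I/S on L0; bus BusRd Flush; mem=82
  op13 P2: store L2 := 10 → I/I/M/I on L2; bus BusRdX Flush; mem=96
  op14 P1: store L2 := 9 → I/M/I/I on L2; bus BusRdX Flush; mem=10
  op15 P3: load  L0 → S/I/I/S on L0; bus (none); mem=82
  op16 P3: load  L0 → S/I/I/S on L0; bus (none); mem=82

memory[L0] = 82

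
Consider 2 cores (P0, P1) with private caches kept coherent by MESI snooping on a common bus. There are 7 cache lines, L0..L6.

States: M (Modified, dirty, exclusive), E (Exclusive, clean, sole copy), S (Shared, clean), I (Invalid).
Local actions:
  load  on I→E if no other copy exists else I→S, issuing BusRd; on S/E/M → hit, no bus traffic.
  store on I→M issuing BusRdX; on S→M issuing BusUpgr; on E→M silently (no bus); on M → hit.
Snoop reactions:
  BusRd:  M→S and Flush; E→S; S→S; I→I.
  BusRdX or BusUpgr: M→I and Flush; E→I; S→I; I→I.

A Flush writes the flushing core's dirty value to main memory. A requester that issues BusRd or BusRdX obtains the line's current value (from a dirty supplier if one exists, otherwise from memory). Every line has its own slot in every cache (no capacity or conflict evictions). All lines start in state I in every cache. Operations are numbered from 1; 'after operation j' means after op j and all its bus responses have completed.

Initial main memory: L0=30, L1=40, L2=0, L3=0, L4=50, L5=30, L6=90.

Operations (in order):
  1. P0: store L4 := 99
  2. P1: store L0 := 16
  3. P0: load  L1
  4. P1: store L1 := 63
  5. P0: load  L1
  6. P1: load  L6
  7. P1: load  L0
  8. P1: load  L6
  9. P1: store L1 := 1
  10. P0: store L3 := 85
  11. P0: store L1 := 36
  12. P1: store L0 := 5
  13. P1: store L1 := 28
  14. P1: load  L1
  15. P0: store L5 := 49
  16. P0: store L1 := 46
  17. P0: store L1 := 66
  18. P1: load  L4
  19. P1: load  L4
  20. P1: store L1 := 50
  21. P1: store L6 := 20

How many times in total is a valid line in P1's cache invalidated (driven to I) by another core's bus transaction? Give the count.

invalidations = 2

1. P0: store L4 := 99  bus=[BusRdX]  L4: P0=M P1=I  mem[L4]=50
2. P1: store L0 := 16  bus=[BusRdX]  L0: P0=I P1=M  mem[L0]=30
3. P0: load  L1  bus=[BusRd]  L1: P0=E P1=I  mem[L1]=40
4. P1: store L1 := 63  bus=[BusRdX]  L1: P0=I P1=M  mem[L1]=40
5. P0: load  L1  bus=[BusRd,Flush]  L1: P0=S P1=S  mem[L1]=63
6. P1: load  L6  bus=[BusRd]  L6: P0=I P1=E  mem[L6]=90
7. P1: load  L0  bus=[-]  L0: P0=I P1=M  mem[L0]=30
8. P1: load  L6  bus=[-]  L6: P0=I P1=E  mem[L6]=90
9. P1: store L1 := 1  bus=[BusUpgr]  L1: P0=I P1=M  mem[L1]=63
10. P0: store L3 := 85  bus=[BusRdX]  L3: P0=M P1=I  mem[L3]=0
11. P0: store L1 := 36  bus=[BusRdX,Flush]  L1: P0=M P1=I  mem[L1]=1
12. P1: store L0 := 5  bus=[-]  L0: P0=I P1=M  mem[L0]=30
13. P1: store L1 := 28  bus=[BusRdX,Flush]  L1: P0=I P1=M  mem[L1]=36
14. P1: load  L1  bus=[-]  L1: P0=I P1=M  mem[L1]=36
15. P0: store L5 := 49  bus=[BusRdX]  L5: P0=M P1=I  mem[L5]=30
16. P0: store L1 := 46  bus=[BusRdX,Flush]  L1: P0=M P1=I  mem[L1]=28
17. P0: store L1 := 66  bus=[-]  L1: P0=M P1=I  mem[L1]=28
18. P1: load  L4  bus=[BusRd,Flush]  L4: P0=S P1=S  mem[L4]=99
19. P1: load  L4  bus=[-]  L4: P0=S P1=S  mem[L4]=99
20. P1: store L1 := 50  bus=[BusRdX,Flush]  L1: P0=I P1=M  mem[L1]=66
21. P1: store L6 := 20  bus=[-]  L6: P0=I P1=M  mem[L6]=90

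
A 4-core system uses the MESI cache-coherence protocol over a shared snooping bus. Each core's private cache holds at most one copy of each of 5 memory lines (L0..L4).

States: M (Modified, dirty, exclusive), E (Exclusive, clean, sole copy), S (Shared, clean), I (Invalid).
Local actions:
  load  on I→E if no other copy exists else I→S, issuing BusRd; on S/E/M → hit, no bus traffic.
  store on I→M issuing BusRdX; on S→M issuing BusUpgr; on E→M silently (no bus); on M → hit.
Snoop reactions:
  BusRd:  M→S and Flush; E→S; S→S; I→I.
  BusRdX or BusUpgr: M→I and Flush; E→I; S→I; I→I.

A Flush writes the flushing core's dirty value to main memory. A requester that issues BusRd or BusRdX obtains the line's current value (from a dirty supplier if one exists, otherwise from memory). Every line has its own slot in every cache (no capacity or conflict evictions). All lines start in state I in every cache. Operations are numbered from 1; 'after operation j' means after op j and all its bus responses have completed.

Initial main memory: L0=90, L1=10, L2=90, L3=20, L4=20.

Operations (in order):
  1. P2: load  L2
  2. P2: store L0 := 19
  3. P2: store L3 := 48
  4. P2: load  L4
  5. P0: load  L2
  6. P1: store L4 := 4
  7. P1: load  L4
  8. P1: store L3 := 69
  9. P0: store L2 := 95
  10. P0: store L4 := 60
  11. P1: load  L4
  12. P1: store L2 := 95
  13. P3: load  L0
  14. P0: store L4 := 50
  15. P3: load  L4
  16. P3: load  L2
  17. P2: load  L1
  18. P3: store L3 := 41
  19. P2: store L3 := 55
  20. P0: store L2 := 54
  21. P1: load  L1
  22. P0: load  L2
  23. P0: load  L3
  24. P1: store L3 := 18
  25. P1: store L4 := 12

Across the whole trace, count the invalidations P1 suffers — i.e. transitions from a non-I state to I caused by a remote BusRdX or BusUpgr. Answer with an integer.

  op1 P2: load  L2 → I/I/E/I on L2; bus BusRd; mem=90
  op2 P2: store L0 := 19 → I/I/M/I on L0; bus BusRdX; mem=90
  op3 P2: store L3 := 48 → I/I/M/I on L3; bus BusRdX; mem=20
  op4 P2: load  L4 → I/I/E/I on L4; bus BusRd; mem=20
  op5 P0: load  L2 → S/I/S/I on L2; bus BusRd; mem=90
  op6 P1: store L4 := 4 → I/M/I/I on L4; bus BusRdX; mem=20
  op7 P1: load  L4 → I/M/I/I on L4; bus (none); mem=20
  op8 P1: store L3 := 69 → I/M/I/I on L3; bus BusRdX Flush; mem=48
  op9 P0: store L2 := 95 → M/I/I/I on L2; bus BusUpgr; mem=90
  op10 P0: store L4 := 60 → M/I/I/I on L4; bus BusRdX Flush; mem=4
  op11 P1: load  L4 → S/S/I/I on L4; bus BusRd Flush; mem=60
  op12 P1: store L2 := 95 → I/M/I/I on L2; bus BusRdX Flush; mem=95
  op13 P3: load  L0 → I/I/S/S on L0; bus BusRd Flush; mem=19
  op14 P0: store L4 := 50 → M/I/I/I on L4; bus BusUpgr; mem=60
  op15 P3: load  L4 → S/I/I/S on L4; bus BusRd Flush; mem=50
  op16 P3: load  L2 → I/S/I/S on L2; bus BusRd Flush; mem=95
  op17 P2: load  L1 → I/I/E/I on L1; bus BusRd; mem=10
  op18 P3: store L3 := 41 → I/I/I/M on L3; bus BusRdX Flush; mem=69
  op19 P2: store L3 := 55 → I/I/M/I on L3; bus BusRdX Flush; mem=41
  op20 P0: store L2 := 54 → M/I/I/I on L2; bus BusRdX; mem=95
  op21 P1: load  L1 → I/S/S/I on L1; bus BusRd; mem=10
  op22 P0: load  L2 → M/I/I/I on L2; bus (none); mem=95
  op23 P0: load  L3 → S/I/S/I on L3; bus BusRd Flush; mem=55
  op24 P1: store L3 := 18 → I/M/I/I on L3; bus BusRdX; mem=55
  op25 P1: store L4 := 12 → I/M/I/I on L4; bus BusRdX; mem=50

invalidations = 4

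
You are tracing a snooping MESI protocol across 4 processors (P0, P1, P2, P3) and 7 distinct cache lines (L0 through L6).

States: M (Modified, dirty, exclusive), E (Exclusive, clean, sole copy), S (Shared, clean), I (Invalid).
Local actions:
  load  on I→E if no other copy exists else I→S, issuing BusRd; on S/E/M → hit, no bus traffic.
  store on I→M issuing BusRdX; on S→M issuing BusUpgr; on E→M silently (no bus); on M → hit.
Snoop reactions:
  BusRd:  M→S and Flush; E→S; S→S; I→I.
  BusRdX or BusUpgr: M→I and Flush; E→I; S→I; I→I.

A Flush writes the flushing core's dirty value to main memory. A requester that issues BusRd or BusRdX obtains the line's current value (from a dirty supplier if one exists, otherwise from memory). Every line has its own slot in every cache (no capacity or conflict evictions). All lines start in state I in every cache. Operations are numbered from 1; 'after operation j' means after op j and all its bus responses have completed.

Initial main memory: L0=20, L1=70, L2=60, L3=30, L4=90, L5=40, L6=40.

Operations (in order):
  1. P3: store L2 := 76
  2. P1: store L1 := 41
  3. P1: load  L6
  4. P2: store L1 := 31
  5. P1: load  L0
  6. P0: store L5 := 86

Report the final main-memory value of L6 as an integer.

memory[L6] = 40

[1] P3: store L2 := 76 | P0:I, P1:I, P2:I, P3:M(76) | bus: BusRdX
[2] P1: store L1 := 41 | P0:I, P1:M(41), P2:I, P3:I | bus: BusRdX
[3] P1: load  L6 | P0:I, P1:E(40), P2:I, P3:I | bus: BusRd
[4] P2: store L1 := 31 | P0:I, P1:I, P2:M(31), P3:I | bus: BusRdX,Flush
[5] P1: load  L0 | P0:I, P1:E(20), P2:I, P3:I | bus: BusRd
[6] P0: store L5 := 86 | P0:M(86), P1:I, P2:I, P3:I | bus: BusRdX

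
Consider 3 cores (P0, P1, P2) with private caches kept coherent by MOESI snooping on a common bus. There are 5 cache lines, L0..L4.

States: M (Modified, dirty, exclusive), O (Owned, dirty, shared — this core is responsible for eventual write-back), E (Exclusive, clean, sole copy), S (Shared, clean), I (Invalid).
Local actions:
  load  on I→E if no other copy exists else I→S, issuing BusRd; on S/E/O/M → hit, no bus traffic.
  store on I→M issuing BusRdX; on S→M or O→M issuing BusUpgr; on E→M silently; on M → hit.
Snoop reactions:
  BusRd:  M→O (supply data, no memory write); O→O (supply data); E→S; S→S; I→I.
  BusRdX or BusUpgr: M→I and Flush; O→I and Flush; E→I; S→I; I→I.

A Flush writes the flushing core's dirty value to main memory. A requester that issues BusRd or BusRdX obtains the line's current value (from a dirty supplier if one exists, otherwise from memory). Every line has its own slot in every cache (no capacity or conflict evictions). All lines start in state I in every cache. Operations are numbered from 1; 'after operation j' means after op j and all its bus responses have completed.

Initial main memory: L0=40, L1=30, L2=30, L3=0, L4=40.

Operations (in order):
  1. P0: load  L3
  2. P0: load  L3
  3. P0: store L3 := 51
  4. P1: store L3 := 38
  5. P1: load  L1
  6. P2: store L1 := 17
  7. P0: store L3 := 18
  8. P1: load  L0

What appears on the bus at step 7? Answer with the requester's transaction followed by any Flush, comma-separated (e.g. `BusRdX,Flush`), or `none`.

[1] P0: load  L3 | P0:E(0), P1:I, P2:I | bus: BusRd
[2] P0: load  L3 | P0:E(0), P1:I, P2:I | bus: none
[3] P0: store L3 := 51 | P0:M(51), P1:I, P2:I | bus: none
[4] P1: store L3 := 38 | P0:I, P1:M(38), P2:I | bus: BusRdX,Flush
[5] P1: load  L1 | P0:I, P1:E(30), P2:I | bus: BusRd
[6] P2: store L1 := 17 | P0:I, P1:I, P2:M(17) | bus: BusRdX
[7] P0: store L3 := 18 | P0:M(18), P1:I, P2:I | bus: BusRdX,Flush
[8] P1: load  L0 | P0:I, P1:E(40), P2:I | bus: BusRd

bus = BusRdX,Flush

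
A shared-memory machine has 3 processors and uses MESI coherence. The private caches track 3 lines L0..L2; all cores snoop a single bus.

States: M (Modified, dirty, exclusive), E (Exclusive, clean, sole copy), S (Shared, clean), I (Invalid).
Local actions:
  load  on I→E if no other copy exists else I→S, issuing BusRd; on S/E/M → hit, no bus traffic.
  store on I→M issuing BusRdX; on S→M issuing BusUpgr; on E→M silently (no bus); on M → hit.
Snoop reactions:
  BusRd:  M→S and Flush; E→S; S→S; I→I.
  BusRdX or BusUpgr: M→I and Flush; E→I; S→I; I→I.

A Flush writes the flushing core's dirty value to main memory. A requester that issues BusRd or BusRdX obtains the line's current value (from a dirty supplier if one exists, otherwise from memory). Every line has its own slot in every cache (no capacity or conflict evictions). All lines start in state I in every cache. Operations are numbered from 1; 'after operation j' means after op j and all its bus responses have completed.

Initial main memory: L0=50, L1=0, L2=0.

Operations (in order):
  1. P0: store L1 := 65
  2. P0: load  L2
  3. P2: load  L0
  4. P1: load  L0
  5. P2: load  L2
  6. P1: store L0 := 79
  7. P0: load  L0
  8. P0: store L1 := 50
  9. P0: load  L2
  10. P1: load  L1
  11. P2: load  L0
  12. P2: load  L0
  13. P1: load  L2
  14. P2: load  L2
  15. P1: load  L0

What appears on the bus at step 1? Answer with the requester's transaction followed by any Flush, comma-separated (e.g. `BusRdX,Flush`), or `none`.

bus = BusRdX

  op1 P0: store L1 := 65 → M/I/I on L1; bus BusRdX; mem=0
  op2 P0: load  L2 → E/I/I on L2; bus BusRd; mem=0
  op3 P2: load  L0 → I/I/E on L0; bus BusRd; mem=50
  op4 P1: load  L0 → I/S/S on L0; bus BusRd; mem=50
  op5 P2: load  L2 → S/I/S on L2; bus BusRd; mem=0
  op6 P1: store L0 := 79 → I/M/I on L0; bus BusUpgr; mem=50
  op7 P0: load  L0 → S/S/I on L0; bus BusRd Flush; mem=79
  op8 P0: store L1 := 50 → M/I/I on L1; bus (none); mem=0
  op9 P0: load  L2 → S/I/S on L2; bus (none); mem=0
  op10 P1: load  L1 → S/S/I on L1; bus BusRd Flush; mem=50
  op11 P2: load  L0 → S/S/S on L0; bus BusRd; mem=79
  op12 P2: load  L0 → S/S/S on L0; bus (none); mem=79
  op13 P1: load  L2 → S/S/S on L2; bus BusRd; mem=0
  op14 P2: load  L2 → S/S/S on L2; bus (none); mem=0
  op15 P1: load  L0 → S/S/S on L0; bus (none); mem=79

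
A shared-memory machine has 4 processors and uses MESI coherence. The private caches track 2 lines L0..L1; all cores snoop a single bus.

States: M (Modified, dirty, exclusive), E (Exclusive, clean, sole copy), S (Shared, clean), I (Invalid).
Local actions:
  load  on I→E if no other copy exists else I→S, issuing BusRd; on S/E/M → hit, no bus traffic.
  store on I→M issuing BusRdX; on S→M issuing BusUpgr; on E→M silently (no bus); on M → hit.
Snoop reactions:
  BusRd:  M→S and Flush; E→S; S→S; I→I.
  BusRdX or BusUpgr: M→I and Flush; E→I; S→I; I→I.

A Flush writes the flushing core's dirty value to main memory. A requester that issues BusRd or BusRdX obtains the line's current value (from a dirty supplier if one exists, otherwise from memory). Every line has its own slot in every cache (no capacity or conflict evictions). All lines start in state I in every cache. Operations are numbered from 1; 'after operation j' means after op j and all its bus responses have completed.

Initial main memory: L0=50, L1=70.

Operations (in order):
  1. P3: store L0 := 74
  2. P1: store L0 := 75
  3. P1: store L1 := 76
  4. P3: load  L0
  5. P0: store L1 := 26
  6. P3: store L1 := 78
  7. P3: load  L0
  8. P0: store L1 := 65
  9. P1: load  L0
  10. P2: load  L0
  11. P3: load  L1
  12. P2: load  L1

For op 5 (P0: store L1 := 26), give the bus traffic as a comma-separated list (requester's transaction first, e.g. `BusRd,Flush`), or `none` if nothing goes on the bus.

bus = BusRdX,Flush

1. P3: store L0 := 74  bus=[BusRdX]  L0: P0=I P1=I P2=I P3=M  mem[L0]=50
2. P1: store L0 := 75  bus=[BusRdX,Flush]  L0: P0=I P1=M P2=I P3=I  mem[L0]=74
3. P1: store L1 := 76  bus=[BusRdX]  L1: P0=I P1=M P2=I P3=I  mem[L1]=70
4. P3: load  L0  bus=[BusRd,Flush]  L0: P0=I P1=S P2=I P3=S  mem[L0]=75
5. P0: store L1 := 26  bus=[BusRdX,Flush]  L1: P0=M P1=I P2=I P3=I  mem[L1]=76
6. P3: store L1 := 78  bus=[BusRdX,Flush]  L1: P0=I P1=I P2=I P3=M  mem[L1]=26
7. P3: load  L0  bus=[-]  L0: P0=I P1=S P2=I P3=S  mem[L0]=75
8. P0: store L1 := 65  bus=[BusRdX,Flush]  L1: P0=M P1=I P2=I P3=I  mem[L1]=78
9. P1: load  L0  bus=[-]  L0: P0=I P1=S P2=I P3=S  mem[L0]=75
10. P2: load  L0  bus=[BusRd]  L0: P0=I P1=S P2=S P3=S  mem[L0]=75
11. P3: load  L1  bus=[BusRd,Flush]  L1: P0=S P1=I P2=I P3=S  mem[L1]=65
12. P2: load  L1  bus=[BusRd]  L1: P0=S P1=I P2=S P3=S  mem[L1]=65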